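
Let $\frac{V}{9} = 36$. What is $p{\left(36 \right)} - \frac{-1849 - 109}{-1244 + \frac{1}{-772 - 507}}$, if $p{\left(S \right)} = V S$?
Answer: $\frac{18555817846}{1591077} \approx 11662.0$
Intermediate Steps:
$V = 324$ ($V = 9 \cdot 36 = 324$)
$p{\left(S \right)} = 324 S$
$p{\left(36 \right)} - \frac{-1849 - 109}{-1244 + \frac{1}{-772 - 507}} = 324 \cdot 36 - \frac{-1849 - 109}{-1244 + \frac{1}{-772 - 507}} = 11664 - - \frac{1958}{-1244 + \frac{1}{-1279}} = 11664 - - \frac{1958}{-1244 - \frac{1}{1279}} = 11664 - - \frac{1958}{- \frac{1591077}{1279}} = 11664 - \left(-1958\right) \left(- \frac{1279}{1591077}\right) = 11664 - \frac{2504282}{1591077} = \frac{18555817846}{1591077}$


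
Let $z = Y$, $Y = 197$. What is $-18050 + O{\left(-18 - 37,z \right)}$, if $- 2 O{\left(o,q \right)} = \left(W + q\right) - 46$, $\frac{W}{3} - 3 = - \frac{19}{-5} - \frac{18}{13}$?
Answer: $- \frac{2357371}{130} \approx -18134.0$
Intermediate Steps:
$W = \frac{1056}{65}$ ($W = 9 + 3 \left(- \frac{19}{-5} - \frac{18}{13}\right) = 9 + 3 \left(\left(-19\right) \left(- \frac{1}{5}\right) - \frac{18}{13}\right) = 9 + 3 \left(\frac{19}{5} - \frac{18}{13}\right) = 9 + 3 \cdot \frac{157}{65} = 9 + \frac{471}{65} = \frac{1056}{65} \approx 16.246$)
$z = 197$
$O{\left(o,q \right)} = \frac{967}{65} - \frac{q}{2}$ ($O{\left(o,q \right)} = - \frac{\left(\frac{1056}{65} + q\right) - 46}{2} = - \frac{- \frac{1934}{65} + q}{2} = \frac{967}{65} - \frac{q}{2}$)
$-18050 + O{\left(-18 - 37,z \right)} = -18050 + \left(\frac{967}{65} - \frac{197}{2}\right) = -18050 - \frac{10871}{130} = - \frac{2357371}{130}$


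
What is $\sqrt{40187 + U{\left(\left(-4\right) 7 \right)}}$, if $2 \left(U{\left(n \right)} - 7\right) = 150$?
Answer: $\sqrt{40269} \approx 200.67$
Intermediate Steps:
$U{\left(n \right)} = 82$ ($U{\left(n \right)} = 7 + \frac{1}{2} \cdot 150 = 7 + 75 = 82$)
$\sqrt{40187 + U{\left(\left(-4\right) 7 \right)}} = \sqrt{40187 + 82} = \sqrt{40269}$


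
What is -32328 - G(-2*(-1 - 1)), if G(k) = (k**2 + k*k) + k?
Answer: -32364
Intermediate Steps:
G(k) = k + 2*k**2 (G(k) = (k**2 + k**2) + k = 2*k**2 + k = k + 2*k**2)
-32328 - G(-2*(-1 - 1)) = -32328 - (-2*(-1 - 1))*(1 + 2*(-2*(-1 - 1))) = -32328 - (-2*(-2))*(1 + 2*(-2*(-2))) = -32328 - 4*(1 + 2*4) = -32328 - 4*(1 + 8) = -32328 - 4*9 = -32328 - 1*36 = -32328 - 36 = -32364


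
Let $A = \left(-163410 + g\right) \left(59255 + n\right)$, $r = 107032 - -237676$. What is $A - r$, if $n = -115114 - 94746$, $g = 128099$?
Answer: $5317668447$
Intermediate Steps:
$r = 344708$ ($r = 107032 + 237676 = 344708$)
$n = -209860$
$A = 5318013155$ ($A = \left(-163410 + 128099\right) \left(59255 - 209860\right) = \left(-35311\right) \left(-150605\right) = 5318013155$)
$A - r = 5318013155 - 344708 = 5317668447$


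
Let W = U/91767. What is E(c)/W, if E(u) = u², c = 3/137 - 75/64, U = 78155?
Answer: 9329665402863/6008386334720 ≈ 1.5528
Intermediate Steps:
W = 78155/91767 ≈ 0.85167
c = -10083/8768 (c = 3*(1/137) - 75*1/64 = 3/137 - 75/64 = -10083/8768 ≈ -1.1500)
E(c)/W = (-10083/8768)²/(78155/91767) = (101666889/76877824)*(91767/78155) = 9329665402863/6008386334720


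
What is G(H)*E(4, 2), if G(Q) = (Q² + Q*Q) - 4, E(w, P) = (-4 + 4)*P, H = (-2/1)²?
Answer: 0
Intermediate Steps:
H = 4 (H = (-2*1)² = (-2)² = 4)
E(w, P) = 0 (E(w, P) = 0*P = 0)
G(Q) = -4 + 2*Q² (G(Q) = (Q² + Q²) - 4 = 2*Q² - 4 = -4 + 2*Q²)
G(H)*E(4, 2) = (-4 + 2*4²)*0 = (-4 + 2*16)*0 = (-4 + 32)*0 = 28*0 = 0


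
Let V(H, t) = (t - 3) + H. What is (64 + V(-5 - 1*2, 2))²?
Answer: 3136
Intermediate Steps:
V(H, t) = -3 + H + t (V(H, t) = (-3 + t) + H = -3 + H + t)
(64 + V(-5 - 1*2, 2))² = (64 + (-3 + (-5 - 1*2) + 2))² = (64 + (-3 + (-5 - 2) + 2))² = (64 + (-3 - 7 + 2))² = (64 - 8)² = 56² = 3136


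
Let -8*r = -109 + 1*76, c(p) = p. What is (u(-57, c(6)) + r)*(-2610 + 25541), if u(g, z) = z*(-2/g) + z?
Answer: 36024601/152 ≈ 2.3700e+5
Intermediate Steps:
u(g, z) = z - 2*z/g (u(g, z) = -2*z/g + z = z - 2*z/g)
r = 33/8 (r = -(-109 + 1*76)/8 = -(-109 + 76)/8 = -⅛*(-33) = 33/8 ≈ 4.1250)
(u(-57, c(6)) + r)*(-2610 + 25541) = (6*(-2 - 57)/(-57) + 33/8)*(-2610 + 25541) = (6*(-1/57)*(-59) + 33/8)*22931 = (118/19 + 33/8)*22931 = (1571/152)*22931 = 36024601/152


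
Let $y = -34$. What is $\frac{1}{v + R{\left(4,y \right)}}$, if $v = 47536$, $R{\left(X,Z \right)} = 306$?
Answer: $\frac{1}{47842} \approx 2.0902 \cdot 10^{-5}$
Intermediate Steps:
$\frac{1}{v + R{\left(4,y \right)}} = \frac{1}{47536 + 306} = \frac{1}{47842}$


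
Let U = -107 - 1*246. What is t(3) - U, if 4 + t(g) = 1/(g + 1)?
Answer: 1397/4 ≈ 349.25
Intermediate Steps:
t(g) = -4 + 1/(1 + g) (t(g) = -4 + 1/(g + 1) = -4 + 1/(1 + g))
U = -353 (U = -107 - 246 = -353)
t(3) - U = (-3 - 4*3)/(1 + 3) - 1*(-353) = (-3 - 12)/4 + 353 = (¼)*(-15) + 353 = -15/4 + 353 = 1397/4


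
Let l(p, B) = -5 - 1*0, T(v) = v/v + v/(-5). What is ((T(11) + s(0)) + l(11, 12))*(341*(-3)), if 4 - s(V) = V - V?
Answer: 11253/5 ≈ 2250.6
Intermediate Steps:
T(v) = 1 - v/5 (T(v) = 1 + v*(-1/5) = 1 - v/5)
s(V) = 4 (s(V) = 4 - (V - V) = 4 - 1*0 = 4 + 0 = 4)
l(p, B) = -5 (l(p, B) = -5 + 0 = -5)
((T(11) + s(0)) + l(11, 12))*(341*(-3)) = (((1 - 1/5*11) + 4) - 5)*(341*(-3)) = (((1 - 11/5) + 4) - 5)*(-1023) = ((-6/5 + 4) - 5)*(-1023) = (14/5 - 5)*(-1023) = -11/5*(-1023) = 11253/5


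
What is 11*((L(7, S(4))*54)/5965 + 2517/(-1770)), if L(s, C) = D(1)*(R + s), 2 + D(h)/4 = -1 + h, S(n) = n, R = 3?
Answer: -16617557/703870 ≈ -23.609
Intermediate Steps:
D(h) = -12 + 4*h (D(h) = -8 + 4*(-1 + h) = -8 + (-4 + 4*h) = -12 + 4*h)
L(s, C) = -24 - 8*s (L(s, C) = (-12 + 4*1)*(3 + s) = (-12 + 4)*(3 + s) = -8*(3 + s) = -24 - 8*s)
11*((L(7, S(4))*54)/5965 + 2517/(-1770)) = 11*(((-24 - 8*7)*54)/5965 + 2517/(-1770)) = 11*(((-24 - 56)*54)*(1/5965) + 2517*(-1/1770)) = 11*(-80*54*(1/5965) - 839/590) = 11*(-4320*1/5965 - 839/590) = 11*(-864/1193 - 839/590) = 11*(-1510687/703870) = -16617557/703870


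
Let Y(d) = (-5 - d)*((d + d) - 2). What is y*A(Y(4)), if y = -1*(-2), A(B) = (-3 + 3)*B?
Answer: 0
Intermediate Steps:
Y(d) = (-5 - d)*(-2 + 2*d) (Y(d) = (-5 - d)*(2*d - 2) = (-5 - d)*(-2 + 2*d))
A(B) = 0 (A(B) = 0*B = 0)
y = 2
y*A(Y(4)) = 2*0 = 0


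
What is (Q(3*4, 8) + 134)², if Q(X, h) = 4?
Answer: 19044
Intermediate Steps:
(Q(3*4, 8) + 134)² = (4 + 134)² = 138² = 19044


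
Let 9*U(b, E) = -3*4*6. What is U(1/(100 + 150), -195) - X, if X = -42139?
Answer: 42131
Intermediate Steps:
U(b, E) = -8 (U(b, E) = (-3*4*6)/9 = (-12*6)/9 = (⅑)*(-72) = -8)
U(1/(100 + 150), -195) - X = -8 - 1*(-42139) = -8 + 42139 = 42131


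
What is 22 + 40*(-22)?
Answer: -858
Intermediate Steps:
22 + 40*(-22) = 22 - 880 = -858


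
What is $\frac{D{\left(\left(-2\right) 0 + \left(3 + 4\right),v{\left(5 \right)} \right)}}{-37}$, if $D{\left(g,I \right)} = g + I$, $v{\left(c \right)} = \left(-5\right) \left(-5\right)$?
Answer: $- \frac{32}{37} \approx -0.86486$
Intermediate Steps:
$v{\left(c \right)} = 25$
$D{\left(g,I \right)} = I + g$
$\frac{D{\left(\left(-2\right) 0 + \left(3 + 4\right),v{\left(5 \right)} \right)}}{-37} = \frac{25 + \left(\left(-2\right) 0 + \left(3 + 4\right)\right)}{-37} = \left(25 + \left(0 + 7\right)\right) \left(- \frac{1}{37}\right) = \left(25 + 7\right) \left(- \frac{1}{37}\right) = 32 \left(- \frac{1}{37}\right) = - \frac{32}{37}$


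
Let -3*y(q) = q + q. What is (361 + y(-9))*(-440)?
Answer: -161480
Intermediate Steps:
y(q) = -2*q/3 (y(q) = -(q + q)/3 = -2*q/3)
(361 + y(-9))*(-440) = (361 - ⅔*(-9))*(-440) = (361 + 6)*(-440) = 367*(-440) = -161480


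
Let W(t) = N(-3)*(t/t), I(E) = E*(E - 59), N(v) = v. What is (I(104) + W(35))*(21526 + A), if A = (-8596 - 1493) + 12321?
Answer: 111116166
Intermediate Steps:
A = 2232 (A = -10089 + 12321 = 2232)
I(E) = E*(-59 + E)
W(t) = -3 (W(t) = -3*t/t = -3*1 = -3)
(I(104) + W(35))*(21526 + A) = (104*(-59 + 104) - 3)*(21526 + 2232) = (104*45 - 3)*23758 = (4680 - 3)*23758 = 4677*23758 = 111116166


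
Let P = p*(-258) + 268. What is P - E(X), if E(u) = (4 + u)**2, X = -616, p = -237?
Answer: -313130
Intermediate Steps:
P = 61414 (P = -237*(-258) + 268 = 61146 + 268 = 61414)
P - E(X) = 61414 - (4 - 616)**2 = 61414 - 1*(-612)**2 = 61414 - 1*374544 = 61414 - 374544 = -313130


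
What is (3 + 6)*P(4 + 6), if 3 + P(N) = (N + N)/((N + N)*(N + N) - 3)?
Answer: -10539/397 ≈ -26.547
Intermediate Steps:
P(N) = -3 + 2*N/(-3 + 4*N**2) (P(N) = -3 + (N + N)/((N + N)*(N + N) - 3) = -3 + (2*N)/((2*N)*(2*N) - 3) = -3 + (2*N)/(4*N**2 - 3) = -3 + (2*N)/(-3 + 4*N**2) = -3 + 2*N/(-3 + 4*N**2))
(3 + 6)*P(4 + 6) = (3 + 6)*((9 - 12*(4 + 6)**2 + 2*(4 + 6))/(-3 + 4*(4 + 6)**2)) = 9*((9 - 12*10**2 + 2*10)/(-3 + 4*10**2)) = 9*((9 - 12*100 + 20)/(-3 + 4*100)) = 9*((9 - 1200 + 20)/(-3 + 400)) = 9*(-1171/397) = -10539/397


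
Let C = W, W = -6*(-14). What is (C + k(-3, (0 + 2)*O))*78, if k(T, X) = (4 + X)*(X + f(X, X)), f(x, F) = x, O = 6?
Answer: 36504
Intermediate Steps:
W = 84
C = 84
k(T, X) = 2*X*(4 + X) (k(T, X) = (4 + X)*(X + X) = (4 + X)*(2*X) = 2*X*(4 + X))
(C + k(-3, (0 + 2)*O))*78 = (84 + 2*((0 + 2)*6)*(4 + (0 + 2)*6))*78 = (84 + 2*(2*6)*(4 + 2*6))*78 = (84 + 2*12*(4 + 12))*78 = (84 + 2*12*16)*78 = (84 + 384)*78 = 468*78 = 36504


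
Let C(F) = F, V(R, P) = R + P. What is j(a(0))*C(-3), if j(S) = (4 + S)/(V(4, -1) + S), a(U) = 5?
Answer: -27/8 ≈ -3.3750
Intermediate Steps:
V(R, P) = P + R
j(S) = (4 + S)/(3 + S) (j(S) = (4 + S)/((-1 + 4) + S) = (4 + S)/(3 + S))
j(a(0))*C(-3) = ((4 + 5)/(3 + 5))*(-3) = (9/8)*(-3) = -27/8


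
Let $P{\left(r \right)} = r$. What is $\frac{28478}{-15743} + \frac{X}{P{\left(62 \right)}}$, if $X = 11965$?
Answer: $\frac{186599359}{976066} \approx 191.17$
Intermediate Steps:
$\frac{28478}{-15743} + \frac{X}{P{\left(62 \right)}} = \frac{28478}{-15743} + \frac{11965}{62} = 28478 \left(- \frac{1}{15743}\right) + 11965 \cdot \frac{1}{62} = - \frac{28478}{15743} + \frac{11965}{62} = \frac{186599359}{976066}$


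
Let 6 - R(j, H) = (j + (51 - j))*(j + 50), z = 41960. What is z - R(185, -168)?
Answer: 53939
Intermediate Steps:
R(j, H) = -2544 - 51*j (R(j, H) = 6 - (j + (51 - j))*(j + 50) = 6 - 51*(50 + j) = 6 - (2550 + 51*j) = 6 + (-2550 - 51*j) = -2544 - 51*j)
z - R(185, -168) = 41960 - (-2544 - 51*185) = 41960 - (-2544 - 9435) = 41960 - 1*(-11979) = 41960 + 11979 = 53939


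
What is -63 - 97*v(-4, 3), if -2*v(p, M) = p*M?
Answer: -645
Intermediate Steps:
v(p, M) = -M*p/2 (v(p, M) = -p*M/2 = -M*p/2)
-63 - 97*v(-4, 3) = -63 - (-97)*3*(-4)/2 = -63 - 97*6 = -63 - 582 = -645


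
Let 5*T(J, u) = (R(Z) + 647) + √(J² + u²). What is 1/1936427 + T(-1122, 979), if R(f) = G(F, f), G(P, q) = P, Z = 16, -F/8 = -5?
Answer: 1330325354/9682135 + 11*√733 ≈ 435.21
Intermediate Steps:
F = 40 (F = -8*(-5) = 40)
R(f) = 40
T(J, u) = 687/5 + √(J² + u²)/5 (T(J, u) = ((40 + 647) + √(J² + u²))/5 = (687 + √(J² + u²))/5 = 687/5 + √(J² + u²)/5)
1/1936427 + T(-1122, 979) = 1/1936427 + (687/5 + √((-1122)² + 979²)/5) = 1/1936427 + (687/5 + √(1258884 + 958441)/5) = 1/1936427 + (687/5 + √2217325/5) = 1/1936427 + (687/5 + (55*√733)/5) = 1/1936427 + (687/5 + 11*√733) = 1330325354/9682135 + 11*√733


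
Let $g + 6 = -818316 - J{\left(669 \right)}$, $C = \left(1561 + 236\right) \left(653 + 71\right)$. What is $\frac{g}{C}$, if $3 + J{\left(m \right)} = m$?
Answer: $- \frac{68249}{108419} \approx -0.62949$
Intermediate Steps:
$J{\left(m \right)} = -3 + m$
$C = 1301028$ ($C = 1797 \cdot 724 = 1301028$)
$g = -818988$ ($g = -6 - 818982 = -818988$)
$\frac{g}{C} = - \frac{818988}{1301028} = \left(-818988\right) \frac{1}{1301028} = - \frac{68249}{108419}$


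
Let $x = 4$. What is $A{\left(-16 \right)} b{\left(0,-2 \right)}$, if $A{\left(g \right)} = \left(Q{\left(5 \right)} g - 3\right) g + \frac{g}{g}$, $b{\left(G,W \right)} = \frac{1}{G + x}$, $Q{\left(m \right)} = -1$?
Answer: $- \frac{207}{4} \approx -51.75$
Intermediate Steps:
$b{\left(G,W \right)} = \frac{1}{4 + G}$ ($b{\left(G,W \right)} = \frac{1}{G + 4} = \frac{1}{4 + G}$)
$A{\left(g \right)} = 1 + g \left(-3 - g\right)$ ($A{\left(g \right)} = \left(- g - 3\right) g + \frac{g}{g} = \left(-3 - g\right) g + 1 = g \left(-3 - g\right) + 1 = 1 + g \left(-3 - g\right)$)
$A{\left(-16 \right)} b{\left(0,-2 \right)} = \frac{1 - \left(-16\right)^{2} - -48}{4 + 0} = \frac{1 - 256 + 48}{4} = \left(1 - 256 + 48\right) \frac{1}{4} = \left(-207\right) \frac{1}{4} = - \frac{207}{4}$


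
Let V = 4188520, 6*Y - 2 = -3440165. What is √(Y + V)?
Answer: √14460638/2 ≈ 1901.4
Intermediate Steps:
Y = -1146721/2 (Y = ⅓ + (⅙)*(-3440165) = ⅓ - 3440165/6 = -1146721/2 ≈ -5.7336e+5)
√(Y + V) = √(-1146721/2 + 4188520) = √(7230319/2) = √14460638/2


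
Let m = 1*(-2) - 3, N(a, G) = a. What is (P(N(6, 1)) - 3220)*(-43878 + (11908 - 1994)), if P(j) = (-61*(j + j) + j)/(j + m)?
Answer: 134021944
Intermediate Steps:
m = -5 (m = -2 - 3 = -5)
P(j) = -121*j/(-5 + j) (P(j) = (-61*(j + j) + j)/(j - 5) = (-122*j + j)/(-5 + j) = (-121*j)/(-5 + j) = -121*j/(-5 + j))
(P(N(6, 1)) - 3220)*(-43878 + (11908 - 1994)) = (-121*6/(-5 + 6) - 3220)*(-43878 + (11908 - 1994)) = (-121*6/1 - 3220)*(-43878 + 9914) = (-121*6*1 - 3220)*(-33964) = (-726 - 3220)*(-33964) = -3946*(-33964) = 134021944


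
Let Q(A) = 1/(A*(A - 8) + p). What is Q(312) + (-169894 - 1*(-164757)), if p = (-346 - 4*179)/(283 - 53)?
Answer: -56029202378/10906989 ≈ -5137.0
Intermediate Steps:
p = -531/115 (p = (-346 - 716)/230 = -1062*1/230 = -531/115 ≈ -4.6174)
Q(A) = 1/(-531/115 + A*(-8 + A)) (Q(A) = 1/(A*(A - 8) - 531/115) = 1/(A*(-8 + A) - 531/115) = 1/(-531/115 + A*(-8 + A)))
Q(312) + (-169894 - 1*(-164757)) = 115/(-531 - 920*312 + 115*312²) + (-169894 - 1*(-164757)) = 115/(-531 - 287040 + 115*97344) + (-169894 + 164757) = 115/(-531 - 287040 + 11194560) - 5137 = 115/10906989 - 5137 = -56029202378/10906989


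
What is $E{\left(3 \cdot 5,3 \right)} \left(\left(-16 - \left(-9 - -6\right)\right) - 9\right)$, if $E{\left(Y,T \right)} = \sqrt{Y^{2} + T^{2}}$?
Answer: $- 66 \sqrt{26} \approx -336.54$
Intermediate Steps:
$E{\left(Y,T \right)} = \sqrt{T^{2} + Y^{2}}$
$E{\left(3 \cdot 5,3 \right)} \left(\left(-16 - \left(-9 - -6\right)\right) - 9\right) = \sqrt{3^{2} + \left(3 \cdot 5\right)^{2}} \left(\left(-16 - \left(-9 - -6\right)\right) - 9\right) = \sqrt{9 + 15^{2}} \left(\left(-16 - \left(-9 + 6\right)\right) - 9\right) = \sqrt{9 + 225} \left(\left(-16 - -3\right) - 9\right) = \sqrt{234} \left(\left(-16 + 3\right) - 9\right) = 3 \sqrt{26} \left(-13 - 9\right) = 3 \sqrt{26} \left(-22\right) = - 66 \sqrt{26}$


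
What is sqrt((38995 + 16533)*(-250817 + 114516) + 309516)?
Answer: 2*I*sqrt(1892053103) ≈ 86996.0*I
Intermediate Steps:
sqrt((38995 + 16533)*(-250817 + 114516) + 309516) = sqrt(55528*(-136301) + 309516) = sqrt(-7568521928 + 309516) = sqrt(-7568212412) = 2*I*sqrt(1892053103)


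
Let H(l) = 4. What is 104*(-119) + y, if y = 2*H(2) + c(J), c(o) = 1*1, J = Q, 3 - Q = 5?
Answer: -12367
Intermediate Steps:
Q = -2 (Q = 3 - 1*5 = 3 - 5 = -2)
J = -2
c(o) = 1
y = 9 (y = 2*4 + 1 = 8 + 1 = 9)
104*(-119) + y = 104*(-119) + 9 = -12376 + 9 = -12367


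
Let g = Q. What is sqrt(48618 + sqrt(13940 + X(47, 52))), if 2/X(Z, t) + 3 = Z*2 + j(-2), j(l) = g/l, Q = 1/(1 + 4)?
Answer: sqrt(4463569962 + 606*sqrt(319954870))/303 ≈ 220.76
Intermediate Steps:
Q = 1/5 ≈ 0.20000
g = 1/5 ≈ 0.20000
j(l) = 1/(5*l)
X(Z, t) = 2/(-31/10 + 2*Z) (X(Z, t) = 2/(-3 + (Z*2 + (1/5)/(-2))) = 2/(-3 + (2*Z + (1/5)*(-1/2))) = 2/(-3 + (2*Z - 1/10)) = 2/(-3 + (-1/10 + 2*Z)) = 2/(-31/10 + 2*Z))
sqrt(48618 + sqrt(13940 + X(47, 52))) = sqrt(48618 + sqrt(13940 + 20/(-31 + 20*47))) = sqrt(48618 + sqrt(13940 + 20/(-31 + 940))) = sqrt(48618 + sqrt(13940 + 20/909)) = sqrt(48618 + sqrt(12671480/909)) = sqrt(48618 + 2*sqrt(319954870)/303)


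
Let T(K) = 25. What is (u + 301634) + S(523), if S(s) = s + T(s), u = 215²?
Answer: 348407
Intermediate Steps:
u = 46225
S(s) = 25 + s (S(s) = s + 25 = 25 + s)
(u + 301634) + S(523) = (46225 + 301634) + (25 + 523) = 347859 + 548 = 348407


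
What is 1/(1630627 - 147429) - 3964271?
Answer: -5879798818657/1483198 ≈ -3.9643e+6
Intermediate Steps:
1/(1630627 - 147429) - 3964271 = 1/1483198 - 3964271 = -5879798818657/1483198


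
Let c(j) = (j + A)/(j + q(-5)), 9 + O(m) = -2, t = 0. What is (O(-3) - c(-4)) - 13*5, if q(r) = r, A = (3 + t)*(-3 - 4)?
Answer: -709/9 ≈ -78.778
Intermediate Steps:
O(m) = -11 (O(m) = -9 - 2 = -11)
A = -21 (A = (3 + 0)*(-3 - 4) = 3*(-7) = -21)
c(j) = (-21 + j)/(-5 + j) (c(j) = (j - 21)/(j - 5) = (-21 + j)/(-5 + j))
(O(-3) - c(-4)) - 13*5 = (-11 - (-21 - 4)/(-5 - 4)) - 13*5 = (-11 - (-25)/(-9)) - 65 = (-11 - (-1)*(-25)/9) - 65 = (-11 - 1*25/9) - 65 = (-11 - 25/9) - 65 = -124/9 - 65 = -709/9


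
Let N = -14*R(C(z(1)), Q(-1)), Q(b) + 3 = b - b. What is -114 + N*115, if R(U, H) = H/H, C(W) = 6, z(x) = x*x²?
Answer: -1724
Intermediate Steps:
Q(b) = -3 (Q(b) = -3 + (b - b) = -3 + 0 = -3)
z(x) = x³
R(U, H) = 1
N = -14 (N = -14*1 = -14)
-114 + N*115 = -114 - 14*115 = -114 - 1610 = -1724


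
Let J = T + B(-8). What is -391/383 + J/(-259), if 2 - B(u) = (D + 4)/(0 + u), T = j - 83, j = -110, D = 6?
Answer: -114379/396788 ≈ -0.28826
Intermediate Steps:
T = -193 (T = -110 - 83 = -193)
B(u) = 2 - 10/u (B(u) = 2 - (6 + 4)/(0 + u) = 2 - 10/u)
J = -759/4 (J = -193 + (2 - 10/(-8)) = -193 + (2 - 10*(-⅛)) = -193 + (2 + 5/4) = -193 + 13/4 = -759/4 ≈ -189.75)
-391/383 + J/(-259) = -391/383 - 759/4/(-259) = -391*1/383 - 759/4*(-1/259) = -391/383 + 759/1036 = -114379/396788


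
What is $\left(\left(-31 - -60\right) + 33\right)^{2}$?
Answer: $3844$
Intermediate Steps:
$\left(\left(-31 - -60\right) + 33\right)^{2} = \left(\left(-31 + 60\right) + 33\right)^{2} = \left(29 + 33\right)^{2} = 62^{2} = 3844$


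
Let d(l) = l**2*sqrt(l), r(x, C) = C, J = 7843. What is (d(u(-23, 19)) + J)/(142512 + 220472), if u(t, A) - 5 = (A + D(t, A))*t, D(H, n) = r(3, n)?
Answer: 7843/362984 + 755161*I*sqrt(869)/362984 ≈ 0.021607 + 61.328*I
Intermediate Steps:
D(H, n) = n
u(t, A) = 5 + 2*A*t (u(t, A) = 5 + (A + A)*t = 5 + (2*A)*t = 5 + 2*A*t)
d(l) = l**(5/2)
(d(u(-23, 19)) + J)/(142512 + 220472) = ((5 + 2*19*(-23))**(5/2) + 7843)/(142512 + 220472) = ((5 - 874)**(5/2) + 7843)/362984 = ((-869)**(5/2) + 7843)*(1/362984) = (755161*I*sqrt(869) + 7843)*(1/362984) = (7843 + 755161*I*sqrt(869))*(1/362984) = 7843/362984 + 755161*I*sqrt(869)/362984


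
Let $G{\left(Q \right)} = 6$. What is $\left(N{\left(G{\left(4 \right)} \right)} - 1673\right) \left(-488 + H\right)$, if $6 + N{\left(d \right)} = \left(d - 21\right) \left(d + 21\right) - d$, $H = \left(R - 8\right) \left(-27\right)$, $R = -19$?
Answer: $-503690$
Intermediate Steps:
$H = 729$ ($H = \left(-19 - 8\right) \left(-27\right) = \left(-27\right) \left(-27\right) = 729$)
$N{\left(d \right)} = -6 - d + \left(-21 + d\right) \left(21 + d\right)$ ($N{\left(d \right)} = -6 - \left(d - \left(d - 21\right) \left(d + 21\right)\right) = -6 - \left(d - \left(-21 + d\right) \left(21 + d\right)\right) = -6 - d + \left(-21 + d\right) \left(21 + d\right)$)
$\left(N{\left(G{\left(4 \right)} \right)} - 1673\right) \left(-488 + H\right) = \left(\left(-447 + 6^{2} - 6\right) - 1673\right) \left(-488 + 729\right) = \left(\left(-447 + 36 - 6\right) - 1673\right) 241 = \left(-417 - 1673\right) 241 = \left(-2090\right) 241 = -503690$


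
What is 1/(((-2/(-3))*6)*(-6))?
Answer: -1/24 ≈ -0.041667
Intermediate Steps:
1/(((-2/(-3))*6)*(-6)) = 1/((-⅓*(-2)*6)*(-6)) = 1/(((⅔)*6)*(-6)) = 1/(4*(-6)) = 1/(-24) = -1/24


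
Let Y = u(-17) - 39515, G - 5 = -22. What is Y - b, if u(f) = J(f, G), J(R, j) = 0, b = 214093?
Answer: -253608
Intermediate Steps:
G = -17 (G = 5 - 22 = -17)
u(f) = 0
Y = -39515 (Y = 0 - 39515 = -39515)
Y - b = -39515 - 1*214093 = -39515 - 214093 = -253608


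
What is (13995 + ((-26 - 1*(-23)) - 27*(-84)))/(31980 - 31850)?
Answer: 1626/13 ≈ 125.08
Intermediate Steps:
(13995 + ((-26 - 1*(-23)) - 27*(-84)))/(31980 - 31850) = (13995 + ((-26 + 23) + 2268))/130 = (13995 + (-3 + 2268))*(1/130) = (13995 + 2265)*(1/130) = 16260*(1/130) = 1626/13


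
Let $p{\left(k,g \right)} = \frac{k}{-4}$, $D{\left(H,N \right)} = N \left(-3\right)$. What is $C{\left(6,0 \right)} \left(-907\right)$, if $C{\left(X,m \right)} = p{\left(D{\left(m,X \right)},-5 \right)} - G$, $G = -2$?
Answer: $- \frac{11791}{2} \approx -5895.5$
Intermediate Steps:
$D{\left(H,N \right)} = - 3 N$
$p{\left(k,g \right)} = - \frac{k}{4}$ ($p{\left(k,g \right)} = k \left(- \frac{1}{4}\right) = - \frac{k}{4}$)
$C{\left(X,m \right)} = 2 + \frac{3 X}{4}$ ($C{\left(X,m \right)} = - \frac{\left(-3\right) X}{4} - -2 = \frac{3 X}{4} + 2 = 2 + \frac{3 X}{4}$)
$C{\left(6,0 \right)} \left(-907\right) = \left(2 + \frac{3}{4} \cdot 6\right) \left(-907\right) = \left(2 + \frac{9}{2}\right) \left(-907\right) = \frac{13}{2} \left(-907\right) = - \frac{11791}{2}$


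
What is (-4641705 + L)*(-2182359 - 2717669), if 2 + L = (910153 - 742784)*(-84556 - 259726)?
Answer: 282372814798221420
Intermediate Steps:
L = -57622134060 (L = -2 + (910153 - 742784)*(-84556 - 259726) = -2 + 167369*(-344282) = -2 - 57622134058 = -57622134060)
(-4641705 + L)*(-2182359 - 2717669) = (-4641705 - 57622134060)*(-2182359 - 2717669) = -57626775765*(-4900028) = 282372814798221420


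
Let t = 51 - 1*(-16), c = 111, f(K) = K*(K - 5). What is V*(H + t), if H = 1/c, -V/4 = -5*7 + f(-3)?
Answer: 327272/111 ≈ 2948.4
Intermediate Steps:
f(K) = K*(-5 + K)
V = 44 (V = -4*(-5*7 - 3*(-5 - 3)) = -4*(-35 - 3*(-8)) = -4*(-35 + 24) = -4*(-11) = 44)
t = 67 (t = 51 + 16 = 67)
H = 1/111 ≈ 0.0090090
V*(H + t) = 44*(1/111 + 67) = 44*(7438/111) = 327272/111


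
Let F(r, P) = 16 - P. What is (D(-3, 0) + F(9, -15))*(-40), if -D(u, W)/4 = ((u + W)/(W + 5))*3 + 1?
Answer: -1368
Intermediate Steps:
D(u, W) = -4 - 12*(W + u)/(5 + W) (D(u, W) = -4*(((u + W)/(W + 5))*3 + 1) = -4*(((W + u)/(5 + W))*3 + 1) = -4*(3*(W + u)/(5 + W) + 1) = -4*(1 + 3*(W + u)/(5 + W)) = -4 - 12*(W + u)/(5 + W))
(D(-3, 0) + F(9, -15))*(-40) = (4*(-5 - 4*0 - 3*(-3))/(5 + 0) + (16 - 1*(-15)))*(-40) = (4*(-5 + 0 + 9)/5 + (16 + 15))*(-40) = (4*(⅕)*4 + 31)*(-40) = (16/5 + 31)*(-40) = (171/5)*(-40) = -1368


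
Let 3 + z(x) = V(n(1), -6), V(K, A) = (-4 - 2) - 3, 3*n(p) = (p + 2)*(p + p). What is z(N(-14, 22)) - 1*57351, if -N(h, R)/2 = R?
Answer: -57363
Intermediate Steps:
n(p) = 2*p*(2 + p)/3 (n(p) = ((p + 2)*(p + p))/3 = ((2 + p)*(2*p))/3 = (2*p*(2 + p))/3 = 2*p*(2 + p)/3)
N(h, R) = -2*R
V(K, A) = -9 (V(K, A) = -6 - 3 = -9)
z(x) = -12 (z(x) = -3 - 9 = -12)
z(N(-14, 22)) - 1*57351 = -12 - 1*57351 = -12 - 57351 = -57363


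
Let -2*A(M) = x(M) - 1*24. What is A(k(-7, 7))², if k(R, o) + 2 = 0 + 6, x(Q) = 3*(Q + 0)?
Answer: 36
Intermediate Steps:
x(Q) = 3*Q
k(R, o) = 4 (k(R, o) = -2 + (0 + 6) = -2 + 6 = 4)
A(M) = 12 - 3*M/2 (A(M) = -(3*M - 1*24)/2 = -(3*M - 24)/2 = -(-24 + 3*M)/2 = 12 - 3*M/2)
A(k(-7, 7))² = (12 - 3/2*4)² = (12 - 6)² = 6² = 36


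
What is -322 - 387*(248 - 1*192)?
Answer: -21994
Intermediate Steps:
-322 - 387*(248 - 1*192) = -322 - 387*(248 - 192) = -322 - 387*56 = -322 - 21672 = -21994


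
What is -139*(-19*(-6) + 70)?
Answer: -25576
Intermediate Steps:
-139*(-19*(-6) + 70) = -139*(114 + 70) = -139*184 = -25576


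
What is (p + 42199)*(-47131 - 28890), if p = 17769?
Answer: -4558827328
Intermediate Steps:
(p + 42199)*(-47131 - 28890) = (17769 + 42199)*(-47131 - 28890) = 59968*(-76021) = -4558827328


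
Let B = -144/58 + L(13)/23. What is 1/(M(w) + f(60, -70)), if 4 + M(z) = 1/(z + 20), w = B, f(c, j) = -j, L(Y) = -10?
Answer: 11394/752671 ≈ 0.015138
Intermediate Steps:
B = -1946/667 (B = -144/58 - 10/23 = -144*1/58 - 10*1/23 = -72/29 - 10/23 = -1946/667 ≈ -2.9175)
w = -1946/667 ≈ -2.9175
M(z) = -4 + 1/(20 + z) (M(z) = -4 + 1/(z + 20) = -4 + 1/(20 + z))
1/(M(w) + f(60, -70)) = 1/((-79 - 4*(-1946/667))/(20 - 1946/667) - 1*(-70)) = 1/((-79 + 7784/667)/(11394/667) + 70) = 1/((667/11394)*(-44909/667) + 70) = 1/(-44909/11394 + 70) = 1/(752671/11394) = 11394/752671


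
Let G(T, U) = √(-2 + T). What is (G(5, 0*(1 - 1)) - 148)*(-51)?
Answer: 7548 - 51*√3 ≈ 7459.7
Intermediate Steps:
(G(5, 0*(1 - 1)) - 148)*(-51) = (√(-2 + 5) - 148)*(-51) = (√3 - 148)*(-51) = (-148 + √3)*(-51) = 7548 - 51*√3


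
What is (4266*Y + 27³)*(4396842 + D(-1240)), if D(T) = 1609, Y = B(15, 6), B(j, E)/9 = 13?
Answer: 2281938371055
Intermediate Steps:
B(j, E) = 117 (B(j, E) = 9*13 = 117)
Y = 117
(4266*Y + 27³)*(4396842 + D(-1240)) = (4266*117 + 27³)*(4396842 + 1609) = (499122 + 19683)*4398451 = 518805*4398451 = 2281938371055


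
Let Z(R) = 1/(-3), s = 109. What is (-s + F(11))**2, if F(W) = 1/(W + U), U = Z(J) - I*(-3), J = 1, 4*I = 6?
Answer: 98267569/8281 ≈ 11867.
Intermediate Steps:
I = 3/2 (I = (1/4)*6 = 3/2 ≈ 1.5000)
Z(R) = -1/3
U = 25/6 (U = -1/3 - 3*(-3)/2 = -1/3 - 1*(-9/2) = -1/3 + 9/2 = 25/6 ≈ 4.1667)
F(W) = 1/(25/6 + W) (F(W) = 1/(W + 25/6) = 1/(25/6 + W))
(-s + F(11))**2 = (-1*109 + 6/(25 + 6*11))**2 = (-109 + 6/(25 + 66))**2 = (-109 + 6/91)**2 = (-9913/91)**2 = 98267569/8281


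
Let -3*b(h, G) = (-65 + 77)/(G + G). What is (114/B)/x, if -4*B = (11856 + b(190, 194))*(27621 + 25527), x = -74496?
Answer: 19/1955899122816 ≈ 9.7142e-12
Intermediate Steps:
b(h, G) = -2/G (b(h, G) = -(-65 + 77)/(3*(G + G)) = -4/(2*G) = -4*1/(2*G) = -2/G)
B = -15280461897/97 (B = -(11856 - 2/194)*(27621 + 25527)/4 = -(11856 - 2*1/194)*53148/4 = -(11856 - 1/97)*53148/4 = -1150031*53148/388 = -¼*61121847588/97 = -15280461897/97 ≈ -1.5753e+8)
(114/B)/x = (114/(-15280461897/97))/(-74496) = (114*(-97/15280461897))*(-1/74496) = -3686/5093487299*(-1/74496) = 19/1955899122816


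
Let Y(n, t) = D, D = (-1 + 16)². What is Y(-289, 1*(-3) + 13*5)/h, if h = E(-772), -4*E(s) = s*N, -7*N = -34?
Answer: 1575/6562 ≈ 0.24002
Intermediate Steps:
N = 34/7 (N = -⅐*(-34) = 34/7 ≈ 4.8571)
E(s) = -17*s/14 (E(s) = -s*34/(4*7) = -17*s/14)
D = 225 (D = 15² = 225)
Y(n, t) = 225
h = 6562/7 (h = -17/14*(-772) = 6562/7 ≈ 937.43)
Y(-289, 1*(-3) + 13*5)/h = 225/(6562/7) = 225*(7/6562) = 1575/6562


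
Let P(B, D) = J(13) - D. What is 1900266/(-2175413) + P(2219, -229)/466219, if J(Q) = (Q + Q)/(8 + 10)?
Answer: -7968949221724/9127969861023 ≈ -0.87302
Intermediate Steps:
J(Q) = Q/9 (J(Q) = (2*Q)/18 = (2*Q)*(1/18) = Q/9)
P(B, D) = 13/9 - D (P(B, D) = (⅑)*13 - D = 13/9 - D)
1900266/(-2175413) + P(2219, -229)/466219 = 1900266/(-2175413) + (13/9 - 1*(-229))/466219 = 1900266*(-1/2175413) + (13/9 + 229)*(1/466219) = -1900266/2175413 + (2074/9)*(1/466219) = -1900266/2175413 + 2074/4195971 = -7968949221724/9127969861023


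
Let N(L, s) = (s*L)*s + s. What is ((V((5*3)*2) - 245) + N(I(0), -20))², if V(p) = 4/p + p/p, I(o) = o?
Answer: 15665764/225 ≈ 69626.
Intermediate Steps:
N(L, s) = s + L*s² (N(L, s) = (L*s)*s + s = L*s² + s = s + L*s²)
V(p) = 1 + 4/p (V(p) = 4/p + 1 = 1 + 4/p)
((V((5*3)*2) - 245) + N(I(0), -20))² = (((4 + (5*3)*2)/(((5*3)*2)) - 245) - 20*(1 + 0*(-20)))² = (((4 + 15*2)/((15*2)) - 245) - 20*(1 + 0))² = (((4 + 30)/30 - 245) - 20*1)² = (((1/30)*34 - 245) - 20)² = ((17/15 - 245) - 20)² = (-3658/15 - 20)² = (-3958/15)² = 15665764/225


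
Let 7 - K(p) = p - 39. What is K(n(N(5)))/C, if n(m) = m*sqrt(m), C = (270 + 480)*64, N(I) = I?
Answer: 23/24000 - sqrt(5)/9600 ≈ 0.00072541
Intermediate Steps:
C = 48000 (C = 750*64 = 48000)
n(m) = m**(3/2)
K(p) = 46 - p (K(p) = 7 - (p - 39) = 7 - (-39 + p) = 7 + (39 - p) = 46 - p)
K(n(N(5)))/C = (46 - 5**(3/2))/48000 = (46 - 5*sqrt(5))*(1/48000) = 23/24000 - sqrt(5)/9600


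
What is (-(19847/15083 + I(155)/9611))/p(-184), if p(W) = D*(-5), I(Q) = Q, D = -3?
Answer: -193087382/2174440695 ≈ -0.088799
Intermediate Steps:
p(W) = 15 (p(W) = -3*(-5) = 15)
(-(19847/15083 + I(155)/9611))/p(-184) = -(19847/15083 + 155/9611)/15 = -(19847*(1/15083) + 155*(1/9611))*(1/15) = -(19847/15083 + 155/9611)*(1/15) = -1*193087382/144962713*(1/15) = -193087382/144962713*1/15 = -193087382/2174440695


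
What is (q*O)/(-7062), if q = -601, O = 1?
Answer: 601/7062 ≈ 0.085103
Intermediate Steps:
(q*O)/(-7062) = -601*1/(-7062) = -601*(-1/7062) = 601/7062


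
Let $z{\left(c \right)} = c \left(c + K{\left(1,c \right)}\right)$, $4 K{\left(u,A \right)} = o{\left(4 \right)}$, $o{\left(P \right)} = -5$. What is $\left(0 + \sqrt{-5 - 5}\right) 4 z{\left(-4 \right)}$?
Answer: $84 i \sqrt{10} \approx 265.63 i$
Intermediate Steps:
$K{\left(u,A \right)} = - \frac{5}{4}$ ($K{\left(u,A \right)} = \frac{1}{4} \left(-5\right) = - \frac{5}{4}$)
$z{\left(c \right)} = c \left(- \frac{5}{4} + c\right)$ ($z{\left(c \right)} = c \left(c - \frac{5}{4}\right) = c \left(- \frac{5}{4} + c\right)$)
$\left(0 + \sqrt{-5 - 5}\right) 4 z{\left(-4 \right)} = \left(0 + \sqrt{-5 - 5}\right) 4 \cdot \frac{1}{4} \left(-4\right) \left(-5 + 4 \left(-4\right)\right) = \left(0 + \sqrt{-10}\right) 4 \cdot \frac{1}{4} \left(-4\right) \left(-5 - 16\right) = \left(0 + i \sqrt{10}\right) 4 \cdot \frac{1}{4} \left(-4\right) \left(-21\right) = i \sqrt{10} \cdot 4 \cdot 21 = i \sqrt{10} \cdot 84 = 84 i \sqrt{10}$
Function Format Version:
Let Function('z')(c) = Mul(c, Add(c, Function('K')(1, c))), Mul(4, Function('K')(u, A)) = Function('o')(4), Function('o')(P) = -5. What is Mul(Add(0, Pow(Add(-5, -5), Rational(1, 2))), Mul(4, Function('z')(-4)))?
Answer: Mul(84, I, Pow(10, Rational(1, 2))) ≈ Mul(265.63, I)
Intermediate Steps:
Function('K')(u, A) = Rational(-5, 4) (Function('K')(u, A) = Mul(Rational(1, 4), -5) = Rational(-5, 4))
Function('z')(c) = Mul(c, Add(Rational(-5, 4), c)) (Function('z')(c) = Mul(c, Add(c, Rational(-5, 4))) = Mul(c, Add(Rational(-5, 4), c)))
Mul(Add(0, Pow(Add(-5, -5), Rational(1, 2))), Mul(4, Function('z')(-4))) = Mul(Add(0, Pow(Add(-5, -5), Rational(1, 2))), Mul(4, Mul(Rational(1, 4), -4, Add(-5, Mul(4, -4))))) = Mul(Add(0, Pow(-10, Rational(1, 2))), Mul(4, Mul(Rational(1, 4), -4, Add(-5, -16)))) = Mul(Add(0, Mul(I, Pow(10, Rational(1, 2)))), Mul(4, Mul(Rational(1, 4), -4, -21))) = Mul(Mul(I, Pow(10, Rational(1, 2))), Mul(4, 21)) = Mul(Mul(I, Pow(10, Rational(1, 2))), 84) = Mul(84, I, Pow(10, Rational(1, 2)))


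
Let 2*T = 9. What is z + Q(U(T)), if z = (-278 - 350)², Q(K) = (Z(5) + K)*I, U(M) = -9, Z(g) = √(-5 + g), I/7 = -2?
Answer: 394510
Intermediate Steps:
I = -14 (I = 7*(-2) = -14)
T = 9/2 (T = (½)*9 = 9/2 ≈ 4.5000)
Q(K) = -14*K (Q(K) = (√(-5 + 5) + K)*(-14) = (√0 + K)*(-14) = (0 + K)*(-14) = K*(-14) = -14*K)
z = 394384 (z = (-628)² = 394384)
z + Q(U(T)) = 394384 - 14*(-9) = 394384 + 126 = 394510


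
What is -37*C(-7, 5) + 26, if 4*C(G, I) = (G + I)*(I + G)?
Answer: -11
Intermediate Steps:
C(G, I) = (G + I)**2/4 (C(G, I) = ((G + I)*(I + G))/4 = ((G + I)*(G + I))/4 = (G + I)**2/4)
-37*C(-7, 5) + 26 = -37*(-7 + 5)**2/4 + 26 = -37*(-2)**2/4 + 26 = -37*4/4 + 26 = -37*1 + 26 = -37 + 26 = -11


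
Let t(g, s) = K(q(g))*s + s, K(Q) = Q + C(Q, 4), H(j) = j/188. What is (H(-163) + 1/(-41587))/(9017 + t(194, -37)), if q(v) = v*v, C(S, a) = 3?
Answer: 37043/59114589716 ≈ 6.2663e-7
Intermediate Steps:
H(j) = j/188 (H(j) = j*(1/188) = j/188)
q(v) = v²
K(Q) = 3 + Q (K(Q) = Q + 3 = 3 + Q)
t(g, s) = s + s*(3 + g²) (t(g, s) = (3 + g²)*s + s = s*(3 + g²) + s = s + s*(3 + g²))
(H(-163) + 1/(-41587))/(9017 + t(194, -37)) = ((1/188)*(-163) + 1/(-41587))/(9017 - 37*(4 + 194²)) = (-163/188 - 1/41587)/(9017 - 37*(4 + 37636)) = -6778869/(7818356*(9017 - 37*37640)) = -6778869/(7818356*(9017 - 1392680)) = -6778869/7818356/(-1383663) = -6778869/7818356*(-1/1383663) = 37043/59114589716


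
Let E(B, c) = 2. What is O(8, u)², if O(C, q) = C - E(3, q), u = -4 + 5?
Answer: 36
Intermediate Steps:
u = 1
O(C, q) = -2 + C (O(C, q) = C - 1*2 = C - 2 = -2 + C)
O(8, u)² = (-2 + 8)² = 6² = 36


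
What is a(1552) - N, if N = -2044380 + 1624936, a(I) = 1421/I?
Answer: 650978509/1552 ≈ 4.1945e+5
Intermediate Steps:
N = -419444
a(1552) - N = 1421/1552 - 1*(-419444) = 1421*(1/1552) + 419444 = 1421/1552 + 419444 = 650978509/1552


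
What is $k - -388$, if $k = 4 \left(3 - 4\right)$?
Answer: $384$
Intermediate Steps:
$k = -4$ ($k = 4 \left(-1\right) = -4$)
$k - -388 = -4 - -388 = -4 + 388 = 384$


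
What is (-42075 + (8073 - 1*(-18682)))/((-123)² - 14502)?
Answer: -15320/627 ≈ -24.434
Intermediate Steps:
(-42075 + (8073 - 1*(-18682)))/((-123)² - 14502) = (-42075 + (8073 + 18682))/(15129 - 14502) = (-42075 + 26755)/627 = -15320*1/627 = -15320/627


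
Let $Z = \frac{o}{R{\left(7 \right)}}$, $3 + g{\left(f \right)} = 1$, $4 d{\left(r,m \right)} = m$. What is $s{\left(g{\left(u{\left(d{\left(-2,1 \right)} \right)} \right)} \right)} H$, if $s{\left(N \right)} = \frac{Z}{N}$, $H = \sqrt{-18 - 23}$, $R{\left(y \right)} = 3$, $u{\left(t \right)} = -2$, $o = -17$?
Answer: $\frac{17 i \sqrt{41}}{6} \approx 18.142 i$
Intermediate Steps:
$d{\left(r,m \right)} = \frac{m}{4}$
$g{\left(f \right)} = -2$ ($g{\left(f \right)} = -3 + 1 = -2$)
$H = i \sqrt{41}$ ($H = \sqrt{-41} = i \sqrt{41} \approx 6.4031 i$)
$Z = - \frac{17}{3} \approx -5.6667$
$s{\left(N \right)} = - \frac{17}{3 N}$
$s{\left(g{\left(u{\left(d{\left(-2,1 \right)} \right)} \right)} \right)} H = - \frac{17}{3 \left(-2\right)} i \sqrt{41} = \left(- \frac{17}{3}\right) \left(- \frac{1}{2}\right) i \sqrt{41} = \frac{17 i \sqrt{41}}{6}$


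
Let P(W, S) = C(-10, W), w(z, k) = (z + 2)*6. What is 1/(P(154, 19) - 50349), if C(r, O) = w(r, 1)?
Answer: -1/50397 ≈ -1.9842e-5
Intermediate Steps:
w(z, k) = 12 + 6*z (w(z, k) = (2 + z)*6 = 12 + 6*z)
C(r, O) = 12 + 6*r
P(W, S) = -48 (P(W, S) = 12 + 6*(-10) = 12 - 60 = -48)
1/(P(154, 19) - 50349) = 1/(-48 - 50349) = 1/(-50397) = -1/50397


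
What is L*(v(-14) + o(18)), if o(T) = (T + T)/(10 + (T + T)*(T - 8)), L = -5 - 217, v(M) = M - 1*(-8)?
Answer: 6552/5 ≈ 1310.4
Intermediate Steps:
v(M) = 8 + M (v(M) = M + 8 = 8 + M)
L = -222
o(T) = 2*T/(10 + 2*T*(-8 + T)) (o(T) = (2*T)/(10 + (2*T)*(-8 + T)) = (2*T)/(10 + 2*T*(-8 + T)) = 2*T/(10 + 2*T*(-8 + T)))
L*(v(-14) + o(18)) = -222*((8 - 14) + 18/(5 + 18² - 8*18)) = -222*(-6 + 18/(5 + 324 - 144)) = -222*(-6 + 18/185) = -222*(-1092/185) = 6552/5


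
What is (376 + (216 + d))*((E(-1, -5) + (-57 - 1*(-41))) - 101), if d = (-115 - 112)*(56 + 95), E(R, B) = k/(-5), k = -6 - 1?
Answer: 3893986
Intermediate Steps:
k = -7
E(R, B) = 7/5 (E(R, B) = -7/(-5) = -7*(-⅕) = 7/5)
d = -34277 (d = -227*151 = -34277)
(376 + (216 + d))*((E(-1, -5) + (-57 - 1*(-41))) - 101) = (376 + (216 - 34277))*((7/5 + (-57 - 1*(-41))) - 101) = (376 - 34061)*((7/5 + (-57 + 41)) - 101) = -33685*((7/5 - 16) - 101) = -33685*(-73/5 - 101) = -33685*(-578/5) = 3893986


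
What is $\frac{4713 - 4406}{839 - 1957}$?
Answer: $- \frac{307}{1118} \approx -0.2746$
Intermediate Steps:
$\frac{4713 - 4406}{839 - 1957} = \frac{307}{-1118} = 307 \left(- \frac{1}{1118}\right) = - \frac{307}{1118}$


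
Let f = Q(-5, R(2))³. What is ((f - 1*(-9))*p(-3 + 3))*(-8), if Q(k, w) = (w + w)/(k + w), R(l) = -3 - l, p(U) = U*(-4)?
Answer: 0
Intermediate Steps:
p(U) = -4*U
Q(k, w) = 2*w/(k + w) (Q(k, w) = (2*w)/(k + w) = 2*w/(k + w))
f = 1 (f = (2*(-3 - 1*2)/(-5 + (-3 - 1*2)))³ = (2*(-3 - 2)/(-5 + (-3 - 2)))³ = (2*(-5)/(-5 - 5))³ = (2*(-5)/(-10))³ = (2*(-5)*(-⅒))³ = 1³ = 1)
((f - 1*(-9))*p(-3 + 3))*(-8) = ((1 - 1*(-9))*(-4*(-3 + 3)))*(-8) = ((1 + 9)*(-4*0))*(-8) = (10*0)*(-8) = 0*(-8) = 0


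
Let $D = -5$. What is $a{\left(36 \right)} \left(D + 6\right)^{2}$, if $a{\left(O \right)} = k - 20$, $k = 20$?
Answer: $0$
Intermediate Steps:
$a{\left(O \right)} = 0$ ($a{\left(O \right)} = 20 - 20 = 0$)
$a{\left(36 \right)} \left(D + 6\right)^{2} = 0 \left(-5 + 6\right)^{2} = 0 \cdot 1^{2} = 0 \cdot 1 = 0$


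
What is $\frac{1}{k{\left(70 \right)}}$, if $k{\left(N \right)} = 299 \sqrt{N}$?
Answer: $\frac{\sqrt{70}}{20930} \approx 0.00039974$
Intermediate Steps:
$\frac{1}{k{\left(70 \right)}} = \frac{1}{299 \sqrt{70}} = \frac{\sqrt{70}}{20930}$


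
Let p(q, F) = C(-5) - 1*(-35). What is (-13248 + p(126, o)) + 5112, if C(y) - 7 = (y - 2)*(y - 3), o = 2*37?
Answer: -8038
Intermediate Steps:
o = 74
C(y) = 7 + (-3 + y)*(-2 + y) (C(y) = 7 + (y - 2)*(y - 3) = 7 + (-2 + y)*(-3 + y) = 7 + (-3 + y)*(-2 + y))
p(q, F) = 98 (p(q, F) = (13 + (-5)**2 - 5*(-5)) - 1*(-35) = (13 + 25 + 25) + 35 = 63 + 35 = 98)
(-13248 + p(126, o)) + 5112 = (-13248 + 98) + 5112 = -13150 + 5112 = -8038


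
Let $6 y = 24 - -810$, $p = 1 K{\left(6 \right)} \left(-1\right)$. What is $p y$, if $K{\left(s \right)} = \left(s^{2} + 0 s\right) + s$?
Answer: $-5838$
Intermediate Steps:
$K{\left(s \right)} = s + s^{2}$ ($K{\left(s \right)} = \left(s^{2} + 0\right) + s = s^{2} + s = s + s^{2}$)
$p = -42$ ($p = 1 \cdot 6 \left(1 + 6\right) \left(-1\right) = 1 \cdot 6 \cdot 7 \left(-1\right) = 1 \cdot 42 \left(-1\right) = 42 \left(-1\right) = -42$)
$y = 139$ ($y = \frac{24 - -810}{6} = \frac{24 + 810}{6} = \frac{1}{6} \cdot 834 = 139$)
$p y = \left(-42\right) 139 = -5838$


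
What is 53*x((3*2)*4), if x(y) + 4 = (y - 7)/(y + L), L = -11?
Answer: -1855/13 ≈ -142.69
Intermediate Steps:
x(y) = -4 + (-7 + y)/(-11 + y) (x(y) = -4 + (y - 7)/(y - 11) = -4 + (-7 + y)/(-11 + y))
53*x((3*2)*4) = 53*((37 - 3*3*2*4)/(-11 + (3*2)*4)) = 53*((37 - 18*4)/(-11 + 6*4)) = 53*((37 - 3*24)/(-11 + 24)) = 53*((37 - 72)/13) = 53*((1/13)*(-35)) = 53*(-35/13) = -1855/13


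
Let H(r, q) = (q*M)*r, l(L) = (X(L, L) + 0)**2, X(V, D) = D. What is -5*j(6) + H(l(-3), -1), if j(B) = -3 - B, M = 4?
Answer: 9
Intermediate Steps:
l(L) = L**2 (l(L) = (L + 0)**2 = L**2)
H(r, q) = 4*q*r (H(r, q) = (q*4)*r = (4*q)*r = 4*q*r)
-5*j(6) + H(l(-3), -1) = -5*(-3 - 1*6) + 4*(-1)*(-3)**2 = -5*(-3 - 6) + 4*(-1)*9 = -5*(-9) - 36 = 45 - 36 = 9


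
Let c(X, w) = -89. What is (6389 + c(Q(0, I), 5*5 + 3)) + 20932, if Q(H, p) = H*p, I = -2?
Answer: 27232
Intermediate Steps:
(6389 + c(Q(0, I), 5*5 + 3)) + 20932 = (6389 - 89) + 20932 = 6300 + 20932 = 27232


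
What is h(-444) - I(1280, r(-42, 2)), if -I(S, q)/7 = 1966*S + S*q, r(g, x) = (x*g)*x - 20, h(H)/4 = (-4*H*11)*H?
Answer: -18765056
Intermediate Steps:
h(H) = -176*H**2 (h(H) = 4*((-4*H*11)*H) = 4*((-44*H)*H) = 4*(-44*H**2) = -176*H**2)
r(g, x) = -20 + g*x**2 (r(g, x) = (g*x)*x - 20 = g*x**2 - 20 = -20 + g*x**2)
I(S, q) = -13762*S - 7*S*q (I(S, q) = -7*(1966*S + S*q) = -13762*S - 7*S*q)
h(-444) - I(1280, r(-42, 2)) = -176*(-444)**2 - (-7)*1280*(1966 + (-20 - 42*2**2)) = -176*197136 - (-7)*1280*(1966 + (-20 - 42*4)) = -34695936 - (-7)*1280*(1966 + (-20 - 168)) = -34695936 - (-7)*1280*(1966 - 188) = -34695936 - (-7)*1280*1778 = -34695936 - 1*(-15930880) = -34695936 + 15930880 = -18765056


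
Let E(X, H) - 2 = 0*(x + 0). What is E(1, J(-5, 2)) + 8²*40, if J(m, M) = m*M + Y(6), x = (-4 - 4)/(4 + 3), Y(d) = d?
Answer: 2562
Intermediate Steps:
x = -8/7 ≈ -1.1429
J(m, M) = 6 + M*m (J(m, M) = m*M + 6 = M*m + 6 = 6 + M*m)
E(X, H) = 2 (E(X, H) = 2 + 0*(-8/7 + 0) = 2 + 0*(-8/7) = 2 + 0 = 2)
E(1, J(-5, 2)) + 8²*40 = 2 + 8²*40 = 2 + 64*40 = 2 + 2560 = 2562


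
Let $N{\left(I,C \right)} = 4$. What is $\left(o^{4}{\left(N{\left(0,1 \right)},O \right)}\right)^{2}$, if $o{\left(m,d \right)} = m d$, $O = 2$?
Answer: $16777216$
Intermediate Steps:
$o{\left(m,d \right)} = d m$
$\left(o^{4}{\left(N{\left(0,1 \right)},O \right)}\right)^{2} = \left(\left(2 \cdot 4\right)^{4}\right)^{2} = \left(8^{4}\right)^{2} = 4096^{2} = 16777216$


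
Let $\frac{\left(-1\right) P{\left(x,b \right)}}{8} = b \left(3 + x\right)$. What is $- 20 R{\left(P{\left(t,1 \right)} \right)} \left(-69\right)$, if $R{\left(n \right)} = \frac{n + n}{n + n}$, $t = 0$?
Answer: $1380$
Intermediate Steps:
$P{\left(x,b \right)} = - 8 b \left(3 + x\right)$
$R{\left(n \right)} = 1$ ($R{\left(n \right)} = \frac{2 n}{2 n} = 2 n \frac{1}{2 n} = 1$)
$- 20 R{\left(P{\left(t,1 \right)} \right)} \left(-69\right) = \left(-20\right) 1 \left(-69\right) = \left(-20\right) \left(-69\right) = 1380$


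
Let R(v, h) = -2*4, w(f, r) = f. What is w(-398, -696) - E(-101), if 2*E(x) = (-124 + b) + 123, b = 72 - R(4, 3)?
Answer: -875/2 ≈ -437.50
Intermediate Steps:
R(v, h) = -8
b = 80 (b = 72 - 1*(-8) = 72 + 8 = 80)
E(x) = 79/2 (E(x) = ((-124 + 80) + 123)/2 = (-44 + 123)/2 = (½)*79 = 79/2)
w(-398, -696) - E(-101) = -398 - 1*79/2 = -398 - 79/2 = -875/2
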